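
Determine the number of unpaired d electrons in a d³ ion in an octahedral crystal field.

3

For octahedral d³ the high- and low-spin configurations coincide.
Configuration: t2g^3 e_g^0, giving 3 unpaired electrons.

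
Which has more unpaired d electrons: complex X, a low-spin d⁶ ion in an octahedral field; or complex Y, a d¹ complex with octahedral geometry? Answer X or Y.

Y

X: t₂g⁶ eg⁰ → 0 unpaired.
Y: t2g^1 e_g^0 → 1 unpaired.
So Y has more unpaired electrons.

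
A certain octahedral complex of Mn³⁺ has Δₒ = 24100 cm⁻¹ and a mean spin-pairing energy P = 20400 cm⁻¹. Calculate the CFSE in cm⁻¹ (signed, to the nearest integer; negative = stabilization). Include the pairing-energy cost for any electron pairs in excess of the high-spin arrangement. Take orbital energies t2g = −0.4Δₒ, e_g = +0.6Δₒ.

Mn is in group 7, so Mn³⁺ is d⁴ (7 − 3 = 4).
Here Δₒ > P (24100 > 20400), so the low-spin state is favoured.
Filling d⁴ accordingly: t2g^4 e_g^0.
Orbital CFSE = -1.6Δₒ = -1.6 × 24100 = -38560 cm⁻¹.
Excess pairs vs high-spin: 1 − 0 = 1; pairing cost = +20400 cm⁻¹.
Net CFSE = -38560 + 20400 = -18160 cm⁻¹.

-18160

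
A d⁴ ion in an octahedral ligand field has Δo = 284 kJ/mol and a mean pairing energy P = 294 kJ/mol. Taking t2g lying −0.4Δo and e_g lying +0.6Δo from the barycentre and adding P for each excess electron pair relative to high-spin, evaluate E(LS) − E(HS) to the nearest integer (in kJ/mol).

High-spin: t2g^3 e_g^1, CFSE = -0.6Δo = -170 kJ/mol.
For low-spin the configuration is t2g^4 e_g^0: orbital energy -1.6 × 284 = -454 kJ/mol, and 1 additional pair relative to high-spin adds 294 kJ/mol, giving -160 kJ/mol.
The difference is -160 − (-170) = 10 kJ/mol, so high-spin lies lower.

10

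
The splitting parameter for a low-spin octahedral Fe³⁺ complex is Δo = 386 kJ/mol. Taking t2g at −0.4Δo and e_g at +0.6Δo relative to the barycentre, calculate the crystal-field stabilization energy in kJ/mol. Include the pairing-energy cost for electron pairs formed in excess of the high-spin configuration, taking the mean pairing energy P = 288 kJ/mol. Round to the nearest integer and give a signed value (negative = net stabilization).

Fe sits in group 8; removing 3 electrons leaves Fe³⁺ with 8 − 3 = 5 d electrons.
Electron filling gives t2g^5 e_g^0.
Orbital CFSE = 5(-0.4) + 0(0.6) = -2.0Δo = -2.0 × 386 = -772 kJ/mol.
Pairing penalty: 2 pairs vs 0 in the high-spin reference → 2 extra × P = 576 kJ/mol.
Net CFSE = -772 + 576 = -196 kJ/mol.

-196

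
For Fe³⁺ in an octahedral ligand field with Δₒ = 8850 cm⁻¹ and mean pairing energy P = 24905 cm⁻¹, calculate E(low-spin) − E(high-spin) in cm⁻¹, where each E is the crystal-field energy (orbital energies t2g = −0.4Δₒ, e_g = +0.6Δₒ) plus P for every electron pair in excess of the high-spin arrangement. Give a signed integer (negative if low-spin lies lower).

32110

Group 8 minus oxidation state +3 gives a d⁵ configuration for Fe³⁺.
High-spin: t2g^3 e_g^2, CFSE = 0.0Δₒ = 0 cm⁻¹.
Low-spin t2g^5 e_g^0 gives -2.0Δₒ = -17700 cm⁻¹, but forming 2 extra pairs costs 2P = 49810 cm⁻¹, so E(LS) = -17700 + 49810 = 32110 cm⁻¹.
Thus E(LS) − E(HS) = 32110 cm⁻¹.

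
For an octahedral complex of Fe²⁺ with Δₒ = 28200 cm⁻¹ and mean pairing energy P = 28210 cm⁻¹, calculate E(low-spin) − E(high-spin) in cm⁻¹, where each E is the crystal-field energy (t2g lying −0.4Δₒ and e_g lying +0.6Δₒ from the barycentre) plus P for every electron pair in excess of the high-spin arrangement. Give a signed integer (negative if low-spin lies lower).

20

Fe sits in group 8; removing 2 electrons leaves Fe²⁺ with 8 − 2 = 6 d electrons.
In the high-spin limit (t2g^4 e_g^2) the orbital term is -0.4Δₒ = -11280 cm⁻¹, with no excess pairing.
For low-spin the configuration is t2g^6 e_g^0: orbital energy -2.4 × 28200 = -67680 cm⁻¹, and 2 additional pairs relative to high-spin add 56420 cm⁻¹, giving -11260 cm⁻¹.
E(LS) − E(HS) = -11260 − (-11280) = 20 cm⁻¹.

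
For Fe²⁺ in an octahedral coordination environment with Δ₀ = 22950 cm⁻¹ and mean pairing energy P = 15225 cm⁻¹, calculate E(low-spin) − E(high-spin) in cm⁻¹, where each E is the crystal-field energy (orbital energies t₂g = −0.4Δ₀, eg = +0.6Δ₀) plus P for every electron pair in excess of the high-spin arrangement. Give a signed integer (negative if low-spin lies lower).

Fe is in group 8, so Fe²⁺ is d⁶ (8 − 2 = 6).
High-spin d⁶ fills as t₂g⁴ eg² with CFSE 4(−0.4) + 2(+0.6) = -0.4Δ₀ = -9180 cm⁻¹.
Low-spin: t₂g⁶ eg⁰, orbital CFSE = -2.4Δ₀ = -55080 cm⁻¹; plus 2 excess pairs × P = +30450 cm⁻¹; total -24630 cm⁻¹.
Thus E(LS) − E(HS) = -15450 cm⁻¹.

-15450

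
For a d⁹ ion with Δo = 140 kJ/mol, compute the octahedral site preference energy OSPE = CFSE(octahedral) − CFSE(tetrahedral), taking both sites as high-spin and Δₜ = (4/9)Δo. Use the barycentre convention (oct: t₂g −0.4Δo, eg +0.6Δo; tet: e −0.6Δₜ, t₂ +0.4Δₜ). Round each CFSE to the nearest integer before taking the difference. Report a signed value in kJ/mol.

-59

Octahedral high-spin t2g^6 e_g^3: CFSE = -0.6 × 140 = -84 kJ/mol.
In a tetrahedral site the filling is e^4 t2^5: CFSE(tet) = -0.4Δₜ = -0.4 × (4/9)(140) = -25 kJ/mol.
Subtracting, OSPE = -84 − (-25) = -59 kJ/mol.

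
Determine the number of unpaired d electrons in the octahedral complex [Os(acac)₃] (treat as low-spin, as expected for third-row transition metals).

1

Each acac⁻ contributes -1; 3 × (-1) = -3. With overall charge +0, Os is in the +3 oxidation state.
Os³⁺: group 8, so d-count = 8 − 3 = 5.
Configuration: t2g^5 e_g^0, giving 1 unpaired electron.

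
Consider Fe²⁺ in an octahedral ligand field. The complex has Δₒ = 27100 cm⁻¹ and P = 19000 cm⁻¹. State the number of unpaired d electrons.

Fe sits in group 8; removing 2 electrons leaves Fe²⁺ with 8 − 2 = 6 d electrons.
With Δₒ > P the complex is low-spin.
That gives t₂g⁶ eg⁰.
Unpaired electrons: 0.

0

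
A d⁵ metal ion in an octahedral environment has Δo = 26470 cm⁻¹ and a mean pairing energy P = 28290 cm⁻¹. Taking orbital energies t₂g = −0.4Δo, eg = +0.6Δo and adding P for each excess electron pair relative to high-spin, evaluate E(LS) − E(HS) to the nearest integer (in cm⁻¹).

3640

High-spin d⁵ fills as t₂g³ eg² with CFSE 3(−0.4) + 2(+0.6) = 0.0Δo = 0 cm⁻¹.
Low-spin: t₂g⁵ eg⁰, orbital CFSE = -2.0Δo = -52940 cm⁻¹; plus 2 excess pairs × P = +56580 cm⁻¹; total 3640 cm⁻¹.
E(LS) − E(HS) = 3640 − (0) = 3640 cm⁻¹.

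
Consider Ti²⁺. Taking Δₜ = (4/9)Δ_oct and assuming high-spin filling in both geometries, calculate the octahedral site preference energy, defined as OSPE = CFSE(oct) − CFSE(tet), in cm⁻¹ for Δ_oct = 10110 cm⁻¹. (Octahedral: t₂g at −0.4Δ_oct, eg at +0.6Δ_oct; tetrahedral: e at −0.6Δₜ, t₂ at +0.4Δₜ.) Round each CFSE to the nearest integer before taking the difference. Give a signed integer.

-2696

Ti is in group 4, so Ti²⁺ is d² (4 − 2 = 2).
Octahedral high-spin t2g^2 e_g^0: CFSE = -0.8 × 10110 = -8088 cm⁻¹.
In a tetrahedral site the filling is e^2 t2^0: CFSE(tet) = -1.2Δₜ = -1.2 × (4/9)(10110) = -5392 cm⁻¹.
OSPE = -8088 − (-5392) = -2696 cm⁻¹.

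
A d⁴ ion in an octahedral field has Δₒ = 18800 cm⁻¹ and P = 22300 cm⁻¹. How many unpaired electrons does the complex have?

4

Here Δₒ < P (18800 < 22300), so the high-spin state is favoured.
That gives t2g^3 e_g^1.
Unpaired electrons: 4.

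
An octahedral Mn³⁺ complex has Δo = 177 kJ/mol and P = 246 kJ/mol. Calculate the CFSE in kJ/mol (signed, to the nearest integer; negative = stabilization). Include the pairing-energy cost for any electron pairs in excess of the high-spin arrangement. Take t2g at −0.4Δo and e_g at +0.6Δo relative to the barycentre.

Mn sits in group 7; removing 3 electrons leaves Mn³⁺ with 7 − 3 = 4 d electrons.
Δo < P, so pairing is avoided: the ground state is high-spin.
Configuration: t2g^3 e_g^1.
Orbital CFSE = -0.6Δo = -0.6 × 177 = -106 kJ/mol.
High-spin has no excess pairs, so no pairing correction applies.

-106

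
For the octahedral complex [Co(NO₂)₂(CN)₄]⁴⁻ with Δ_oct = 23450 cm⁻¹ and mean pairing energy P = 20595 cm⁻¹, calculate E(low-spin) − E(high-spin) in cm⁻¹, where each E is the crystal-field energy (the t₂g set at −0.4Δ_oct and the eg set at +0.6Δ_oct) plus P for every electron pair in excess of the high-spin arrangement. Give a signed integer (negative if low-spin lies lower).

Ligand charges: 2×(-1) from NO₂⁻ and 4×(-1) from CN⁻ sum to -6; with overall charge -4, Co is +2.
Co²⁺: group 9, so d-count = 9 − 2 = 7.
In the high-spin limit (t₂g⁵ eg²) the orbital term is -0.8Δ_oct = -18760 cm⁻¹, with no excess pairing.
Low-spin t₂g⁶ eg¹ gives -1.8Δ_oct = -42210 cm⁻¹, but forming 1 extra pair costs 1P = 20595 cm⁻¹, so E(LS) = -42210 + 20595 = -21615 cm⁻¹.
The difference is -21615 − (-18760) = -2855 cm⁻¹, so low-spin lies lower.

-2855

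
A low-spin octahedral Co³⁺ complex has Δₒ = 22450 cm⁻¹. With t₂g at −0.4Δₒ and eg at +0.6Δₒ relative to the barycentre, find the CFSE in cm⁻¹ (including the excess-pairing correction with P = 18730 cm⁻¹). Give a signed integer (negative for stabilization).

Group 9 minus oxidation state +3 gives a d⁶ configuration for Co³⁺.
Configuration: t₂g⁶ eg⁰.
CFSE(orbital) = 6×(-0.4Δₒ) + 0×(0.6Δₒ) = -2.4Δₒ; with Δₒ = 22450 cm⁻¹ that is -53880 cm⁻¹.
Pairing penalty: 3 pairs vs 1 in the high-spin reference → 2 extra × P = 37460 cm⁻¹.
Net CFSE = -53880 + 37460 = -16420 cm⁻¹.

-16420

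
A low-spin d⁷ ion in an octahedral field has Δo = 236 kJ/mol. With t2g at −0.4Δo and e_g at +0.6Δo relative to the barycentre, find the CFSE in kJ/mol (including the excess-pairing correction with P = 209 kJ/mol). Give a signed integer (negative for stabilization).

The d⁷ electrons fill as t2g^6 e_g^1.
Orbital CFSE = 6(-0.4) + 1(0.6) = -1.8Δo = -1.8 × 236 = -425 kJ/mol.
Relative to high-spin t2g^5 e_g^2 (2 paired), the low-spin configuration has 1 additional pair, contributing +1 × 209 = +209 kJ/mol.
Combining: -425 + 209 = -216 kJ/mol.

-216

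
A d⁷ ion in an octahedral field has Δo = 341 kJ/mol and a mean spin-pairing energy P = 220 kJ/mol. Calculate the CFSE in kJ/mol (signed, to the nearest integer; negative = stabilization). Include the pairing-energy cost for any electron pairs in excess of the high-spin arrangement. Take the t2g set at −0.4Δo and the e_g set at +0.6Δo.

Δo > P, so pairing is preferred: the ground state is low-spin.
Filling d⁷ accordingly: t2g^6 e_g^1.
Orbital CFSE = -1.8Δo = -1.8 × 341 = -614 kJ/mol.
Excess pairs vs high-spin: 3 − 2 = 1; pairing cost = +220 kJ/mol.
Net CFSE = -614 + 220 = -394 kJ/mol.

-394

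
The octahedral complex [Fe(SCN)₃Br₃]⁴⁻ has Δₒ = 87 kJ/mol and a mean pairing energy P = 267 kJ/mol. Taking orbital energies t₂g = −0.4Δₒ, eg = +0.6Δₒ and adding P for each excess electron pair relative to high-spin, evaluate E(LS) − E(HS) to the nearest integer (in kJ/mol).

360

Ligand charges: 3×(-1) from SCN⁻ and 3×(-1) from Br⁻ sum to -6; with overall charge -4, Fe is +2.
Fe²⁺: group 8, so d-count = 8 − 2 = 6.
High-spin d⁶ fills as t₂g⁴ eg² with CFSE 4(−0.4) + 2(+0.6) = -0.4Δₒ = -35 kJ/mol.
Low-spin: t₂g⁶ eg⁰, orbital CFSE = -2.4Δₒ = -209 kJ/mol; plus 2 excess pairs × P = +534 kJ/mol; total 325 kJ/mol.
Thus E(LS) − E(HS) = 360 kJ/mol.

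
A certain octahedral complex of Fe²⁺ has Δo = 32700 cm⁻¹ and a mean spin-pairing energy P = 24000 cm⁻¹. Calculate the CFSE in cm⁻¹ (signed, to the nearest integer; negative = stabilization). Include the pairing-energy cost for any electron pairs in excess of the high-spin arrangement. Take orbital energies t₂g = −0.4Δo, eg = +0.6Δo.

-30480

Fe is in group 8, so Fe²⁺ is d⁶ (8 − 2 = 6).
Here Δo > P (32700 > 24000), so the low-spin state is favoured.
Filling d⁶ accordingly: t₂g⁶ eg⁰.
Orbital CFSE = -2.4Δo = -2.4 × 32700 = -78480 cm⁻¹.
Excess pairs vs high-spin: 3 − 1 = 2; pairing cost = +48000 cm⁻¹.
Net CFSE = -78480 + 48000 = -30480 cm⁻¹.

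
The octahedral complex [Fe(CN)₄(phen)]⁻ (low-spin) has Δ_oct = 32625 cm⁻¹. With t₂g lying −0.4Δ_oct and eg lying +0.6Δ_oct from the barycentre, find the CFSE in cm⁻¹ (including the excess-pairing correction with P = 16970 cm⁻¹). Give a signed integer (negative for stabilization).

-31310

Ligand charges: 4×(-1) from CN⁻ and 1×(+0) from phen sum to -4; with overall charge -1, Fe is +3.
Group 8 minus oxidation state +3 gives a d⁵ configuration for Fe³⁺.
Configuration: t₂g⁵ eg⁰.
Orbital CFSE = 5(-0.4) + 0(0.6) = -2.0Δ_oct = -2.0 × 32625 = -65250 cm⁻¹.
Pairing penalty: 2 pairs vs 0 in the high-spin reference → 2 extra × P = 33940 cm⁻¹.
Net CFSE = -65250 + 33940 = -31310 cm⁻¹.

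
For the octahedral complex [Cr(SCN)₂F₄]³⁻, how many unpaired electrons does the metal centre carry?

Ligand charges: 2×(-1) from SCN⁻ and 4×(-1) from F⁻ sum to -6; with overall charge -3, Cr is +3.
Cr is in group 6, so Cr³⁺ is d³ (6 − 3 = 3).
Configuration: t₂g³ eg⁰, giving 3 unpaired electrons.

3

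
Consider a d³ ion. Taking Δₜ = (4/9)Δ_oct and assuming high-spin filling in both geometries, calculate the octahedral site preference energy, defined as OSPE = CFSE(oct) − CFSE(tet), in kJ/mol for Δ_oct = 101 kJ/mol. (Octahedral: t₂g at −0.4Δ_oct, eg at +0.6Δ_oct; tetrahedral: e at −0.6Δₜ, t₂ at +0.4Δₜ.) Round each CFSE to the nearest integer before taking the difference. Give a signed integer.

Octahedral high-spin t₂g³ eg⁰: CFSE = -1.2 × 101 = -121 kJ/mol.
In a tetrahedral site the filling is e² t₂¹: CFSE(tet) = -0.8Δₜ = -0.8 × (4/9)(101) = -36 kJ/mol.
OSPE = -121 − (-36) = -85 kJ/mol.

-85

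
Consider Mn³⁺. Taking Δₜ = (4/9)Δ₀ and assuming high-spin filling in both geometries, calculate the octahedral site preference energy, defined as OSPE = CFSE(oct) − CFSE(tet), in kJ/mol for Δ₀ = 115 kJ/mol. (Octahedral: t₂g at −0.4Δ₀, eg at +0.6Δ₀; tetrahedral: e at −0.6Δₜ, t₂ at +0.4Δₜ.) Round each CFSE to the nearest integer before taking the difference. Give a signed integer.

Group 7 minus oxidation state +3 gives a d⁴ configuration for Mn³⁺.
Octahedral high-spin t₂g³ eg¹: CFSE = -0.6 × 115 = -69 kJ/mol.
In a tetrahedral site the filling is e² t₂²: CFSE(tet) = -0.4Δₜ = -0.4 × (4/9)(115) = -20 kJ/mol.
OSPE = -69 − (-20) = -49 kJ/mol.

-49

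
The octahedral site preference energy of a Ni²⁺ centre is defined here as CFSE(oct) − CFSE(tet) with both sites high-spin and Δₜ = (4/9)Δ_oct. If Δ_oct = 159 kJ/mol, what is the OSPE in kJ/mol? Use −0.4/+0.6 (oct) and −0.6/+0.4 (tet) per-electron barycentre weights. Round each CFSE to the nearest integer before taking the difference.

Ni²⁺: group 10, so d-count = 10 − 2 = 8.
In an octahedral site d⁸ (HS) is t₂g⁶ eg², giving CFSE(oct) = -1.2Δ_oct = -191 kJ/mol.
Tetrahedral: e⁴ t₂⁴, CFSE = 4(−0.6) + 4(+0.4) = -0.8Δₜ = -0.8 × (4/9) × 159 = -57 kJ/mol.
Subtracting, OSPE = -191 − (-57) = -134 kJ/mol.

-134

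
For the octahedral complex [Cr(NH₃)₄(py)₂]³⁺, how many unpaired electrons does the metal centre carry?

3

Ligand charges: 4×(+0) from NH₃ and 2×(+0) from py sum to +0; with overall charge +3, Cr is +3.
Cr sits in group 6; removing 3 electrons leaves Cr³⁺ with 6 − 3 = 3 d electrons.
Configuration: t2g^3 e_g^0, giving 3 unpaired electrons.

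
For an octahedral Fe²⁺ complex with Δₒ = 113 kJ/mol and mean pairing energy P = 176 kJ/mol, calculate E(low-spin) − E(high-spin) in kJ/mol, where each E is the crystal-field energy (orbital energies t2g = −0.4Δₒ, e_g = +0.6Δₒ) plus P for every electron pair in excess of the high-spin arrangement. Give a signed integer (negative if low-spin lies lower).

Group 8 minus oxidation state +2 gives a d⁶ configuration for Fe²⁺.
High-spin d⁶ fills as t2g^4 e_g^2 with CFSE 4(−0.4) + 2(+0.6) = -0.4Δₒ = -45 kJ/mol.
For low-spin the configuration is t2g^6 e_g^0: orbital energy -2.4 × 113 = -271 kJ/mol, and 2 additional pairs relative to high-spin add 352 kJ/mol, giving 81 kJ/mol.
Thus E(LS) − E(HS) = 126 kJ/mol.

126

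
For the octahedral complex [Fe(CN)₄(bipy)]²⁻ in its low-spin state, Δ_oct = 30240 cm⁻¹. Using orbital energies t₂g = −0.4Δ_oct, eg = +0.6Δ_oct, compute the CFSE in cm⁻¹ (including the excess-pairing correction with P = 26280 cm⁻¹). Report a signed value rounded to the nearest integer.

-20016

Ligand charges: 4×(-1) from CN⁻ and 1×(+0) from bipy sum to -4; with overall charge -2, Fe is +2.
Fe sits in group 8; removing 2 electrons leaves Fe²⁺ with 8 − 2 = 6 d electrons.
Electron filling gives t₂g⁶ eg⁰.
CFSE(orbital) = 6×(-0.4Δ_oct) + 0×(0.6Δ_oct) = -2.4Δ_oct; with Δ_oct = 30240 cm⁻¹ that is -72576 cm⁻¹.
High-spin d⁶ would be t₂g⁴ eg² with 1 pair; low-spin has 3, so 2 excess pairs cost +2P = +52560 cm⁻¹.
Combining: -72576 + 52560 = -20016 cm⁻¹.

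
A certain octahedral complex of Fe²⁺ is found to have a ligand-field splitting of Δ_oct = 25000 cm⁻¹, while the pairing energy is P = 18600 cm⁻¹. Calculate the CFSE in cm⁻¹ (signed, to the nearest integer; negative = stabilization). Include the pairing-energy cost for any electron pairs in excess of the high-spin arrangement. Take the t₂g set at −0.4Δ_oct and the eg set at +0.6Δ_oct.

-22800

Fe is in group 8, so Fe²⁺ is d⁶ (8 − 2 = 6).
Since Δ_oct = 25000 cm⁻¹ > P = 18600 cm⁻¹, the complex adopts the low-spin configuration.
Filling d⁶ accordingly: t₂g⁶ eg⁰.
Orbital CFSE = -2.4Δ_oct = -2.4 × 25000 = -60000 cm⁻¹.
Excess pairs vs high-spin: 3 − 1 = 2; pairing cost = +37200 cm⁻¹.
Net CFSE = -60000 + 37200 = -22800 cm⁻¹.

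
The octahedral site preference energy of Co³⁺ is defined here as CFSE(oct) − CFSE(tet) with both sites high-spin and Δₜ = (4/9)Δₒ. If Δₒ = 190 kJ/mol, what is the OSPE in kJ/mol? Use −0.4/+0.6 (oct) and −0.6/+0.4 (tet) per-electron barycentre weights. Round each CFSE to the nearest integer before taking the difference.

Co is in group 9, so Co³⁺ is d⁶ (9 − 3 = 6).
In an octahedral site d⁶ (HS) is t₂g⁴ eg², giving CFSE(oct) = -0.4Δₒ = -76 kJ/mol.
Tetrahedral e³ t₂³ gives -0.6Δₜ = -0.6 × (4/9) × 190 = -51 kJ/mol.
OSPE = -76 − (-51) = -25 kJ/mol.

-25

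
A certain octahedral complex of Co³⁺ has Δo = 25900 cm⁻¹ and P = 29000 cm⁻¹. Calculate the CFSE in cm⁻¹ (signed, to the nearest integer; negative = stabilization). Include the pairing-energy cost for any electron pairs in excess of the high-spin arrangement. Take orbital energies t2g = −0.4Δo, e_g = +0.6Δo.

Group 9 minus oxidation state +3 gives a d⁶ configuration for Co³⁺.
Δo < P, so pairing is avoided: the ground state is high-spin.
That gives t2g^4 e_g^2.
Orbital CFSE = -0.4Δo = -0.4 × 25900 = -10360 cm⁻¹.
High-spin has no excess pairs, so no pairing correction applies.

-10360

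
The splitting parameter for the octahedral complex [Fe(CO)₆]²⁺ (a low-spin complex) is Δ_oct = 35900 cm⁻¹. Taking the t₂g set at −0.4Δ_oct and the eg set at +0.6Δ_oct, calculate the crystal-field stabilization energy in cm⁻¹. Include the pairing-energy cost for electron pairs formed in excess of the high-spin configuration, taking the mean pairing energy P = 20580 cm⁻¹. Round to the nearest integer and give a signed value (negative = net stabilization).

CO is neutral, so the +2 overall charge sits on Fe: oxidation state +2.
Fe sits in group 8; removing 2 electrons leaves Fe²⁺ with 8 − 2 = 6 d electrons.
The d⁶ electrons fill as t₂g⁶ eg⁰.
CFSE(orbital) = 6×(-0.4Δ_oct) + 0×(0.6Δ_oct) = -2.4Δ_oct; with Δ_oct = 35900 cm⁻¹ that is -86160 cm⁻¹.
Relative to high-spin t₂g⁴ eg² (1 paired), the low-spin configuration has 2 additional pairs, contributing +2 × 20580 = +41160 cm⁻¹.
Combining: -86160 + 41160 = -45000 cm⁻¹.

-45000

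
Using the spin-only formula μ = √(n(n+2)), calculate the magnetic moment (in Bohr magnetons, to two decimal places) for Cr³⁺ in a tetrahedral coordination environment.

Group 6 minus oxidation state +3 gives a d³ configuration for Cr³⁺.
Tetrahedral fields are weak (Δₜ ≈ 4/9 Δₒ), so electrons fill high-spin.
Configuration: e² t₂¹ → 3 unpaired electrons.
μ(spin-only) = √[3(3+2)] = √15 ≈ 3.87 Bohr magnetons.

3.87 Bohr magnetons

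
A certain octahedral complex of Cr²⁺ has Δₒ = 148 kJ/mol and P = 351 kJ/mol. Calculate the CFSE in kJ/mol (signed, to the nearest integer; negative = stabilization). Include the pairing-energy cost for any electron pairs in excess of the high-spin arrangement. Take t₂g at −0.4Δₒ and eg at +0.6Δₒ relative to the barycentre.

-89

Cr sits in group 6; removing 2 electrons leaves Cr²⁺ with 6 − 2 = 4 d electrons.
Since Δₒ = 148 kJ/mol < P = 351 kJ/mol, the complex adopts the high-spin configuration.
Configuration: t₂g³ eg¹.
Orbital CFSE = -0.6Δₒ = -0.6 × 148 = -89 kJ/mol.
High-spin has no excess pairs, so no pairing correction applies.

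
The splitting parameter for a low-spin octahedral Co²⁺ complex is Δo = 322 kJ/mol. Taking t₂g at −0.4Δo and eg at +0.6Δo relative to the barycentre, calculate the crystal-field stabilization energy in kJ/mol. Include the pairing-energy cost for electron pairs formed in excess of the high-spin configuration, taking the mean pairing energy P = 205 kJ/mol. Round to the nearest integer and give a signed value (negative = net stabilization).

Group 9 minus oxidation state +2 gives a d⁷ configuration for Co²⁺.
Electron filling gives t₂g⁶ eg¹.
The orbital stabilization is -1.8Δo = -1.8 × 322 = -580 kJ/mol.
Relative to high-spin t₂g⁵ eg² (2 paired), the low-spin configuration has 1 additional pair, contributing +1 × 205 = +205 kJ/mol.
Net CFSE = -580 + 205 = -375 kJ/mol.

-375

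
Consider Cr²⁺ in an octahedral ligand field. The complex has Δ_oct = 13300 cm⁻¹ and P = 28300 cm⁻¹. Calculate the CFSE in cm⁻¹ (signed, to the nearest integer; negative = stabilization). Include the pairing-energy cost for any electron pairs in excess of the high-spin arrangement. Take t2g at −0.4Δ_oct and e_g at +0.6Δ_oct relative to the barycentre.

-7980

Group 6 minus oxidation state +2 gives a d⁴ configuration for Cr²⁺.
Δ_oct < P, so pairing is avoided: the ground state is high-spin.
That gives t2g^3 e_g^1.
Orbital CFSE = -0.6Δ_oct = -0.6 × 13300 = -7980 cm⁻¹.
High-spin has no excess pairs, so no pairing correction applies.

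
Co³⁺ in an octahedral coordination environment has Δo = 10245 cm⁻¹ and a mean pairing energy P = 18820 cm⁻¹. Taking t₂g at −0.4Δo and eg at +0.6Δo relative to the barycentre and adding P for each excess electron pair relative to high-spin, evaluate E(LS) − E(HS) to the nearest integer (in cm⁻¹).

Co is in group 9, so Co³⁺ is d⁶ (9 − 3 = 6).
High-spin: t₂g⁴ eg², CFSE = -0.4Δo = -4098 cm⁻¹.
For low-spin the configuration is t₂g⁶ eg⁰: orbital energy -2.4 × 10245 = -24588 cm⁻¹, and 2 additional pairs relative to high-spin add 37640 cm⁻¹, giving 13052 cm⁻¹.
E(LS) − E(HS) = 13052 − (-4098) = 17150 cm⁻¹.

17150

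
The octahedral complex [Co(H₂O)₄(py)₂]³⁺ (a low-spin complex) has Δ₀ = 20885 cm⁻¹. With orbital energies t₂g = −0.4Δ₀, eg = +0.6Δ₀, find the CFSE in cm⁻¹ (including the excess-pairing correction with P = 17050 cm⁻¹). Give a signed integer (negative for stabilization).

-16024

Ligand charges: 4×(+0) from H₂O and 2×(+0) from py sum to +0; with overall charge +3, Co is +3.
Co is in group 9, so Co³⁺ is d⁶ (9 − 3 = 6).
Electron filling gives t₂g⁶ eg⁰.
CFSE(orbital) = 6×(-0.4Δ₀) + 0×(0.6Δ₀) = -2.4Δ₀; with Δ₀ = 20885 cm⁻¹ that is -50124 cm⁻¹.
Relative to high-spin t₂g⁴ eg² (1 paired), the low-spin configuration has 2 additional pairs, contributing +2 × 17050 = +34100 cm⁻¹.
Combining: -50124 + 34100 = -16024 cm⁻¹.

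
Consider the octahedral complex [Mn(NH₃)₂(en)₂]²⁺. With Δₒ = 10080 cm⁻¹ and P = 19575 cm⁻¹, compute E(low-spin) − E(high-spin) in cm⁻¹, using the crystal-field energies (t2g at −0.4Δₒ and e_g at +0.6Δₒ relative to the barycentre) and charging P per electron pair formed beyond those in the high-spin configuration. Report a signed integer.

Ligand charges: 2×(+0) from NH₃ and 2×(+0) from en sum to +0; with overall charge +2, Mn is +2.
Mn is in group 7, so Mn²⁺ is d⁵ (7 − 2 = 5).
High-spin d⁵ fills as t2g^3 e_g^2 with CFSE 3(−0.4) + 2(+0.6) = 0.0Δₒ = 0 cm⁻¹.
For low-spin the configuration is t2g^5 e_g^0: orbital energy -2.0 × 10080 = -20160 cm⁻¹, and 2 additional pairs relative to high-spin add 39150 cm⁻¹, giving 18990 cm⁻¹.
The difference is 18990 − (0) = 18990 cm⁻¹, so high-spin lies lower.

18990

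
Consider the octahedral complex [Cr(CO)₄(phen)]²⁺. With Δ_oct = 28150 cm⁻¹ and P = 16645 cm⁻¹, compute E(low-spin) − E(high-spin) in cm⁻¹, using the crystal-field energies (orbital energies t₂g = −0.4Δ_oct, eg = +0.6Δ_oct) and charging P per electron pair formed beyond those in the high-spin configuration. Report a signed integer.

Ligand charges: 4×(+0) from CO and 1×(+0) from phen sum to +0; with overall charge +2, Cr is +2.
Group 6 minus oxidation state +2 gives a d⁴ configuration for Cr²⁺.
High-spin: t₂g³ eg¹, CFSE = -0.6Δ_oct = -16890 cm⁻¹.
For low-spin the configuration is t₂g⁴ eg⁰: orbital energy -1.6 × 28150 = -45040 cm⁻¹, and 1 additional pair relative to high-spin adds 16645 cm⁻¹, giving -28395 cm⁻¹.
E(LS) − E(HS) = -28395 − (-16890) = -11505 cm⁻¹.

-11505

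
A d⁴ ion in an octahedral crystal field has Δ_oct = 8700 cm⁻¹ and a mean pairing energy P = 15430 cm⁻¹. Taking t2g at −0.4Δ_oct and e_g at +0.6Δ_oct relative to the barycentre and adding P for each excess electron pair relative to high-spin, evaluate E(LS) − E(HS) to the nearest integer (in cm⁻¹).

6730

High-spin: t2g^3 e_g^1, CFSE = -0.6Δ_oct = -5220 cm⁻¹.
For low-spin the configuration is t2g^4 e_g^0: orbital energy -1.6 × 8700 = -13920 cm⁻¹, and 1 additional pair relative to high-spin adds 15430 cm⁻¹, giving 1510 cm⁻¹.
E(LS) − E(HS) = 1510 − (-5220) = 6730 cm⁻¹.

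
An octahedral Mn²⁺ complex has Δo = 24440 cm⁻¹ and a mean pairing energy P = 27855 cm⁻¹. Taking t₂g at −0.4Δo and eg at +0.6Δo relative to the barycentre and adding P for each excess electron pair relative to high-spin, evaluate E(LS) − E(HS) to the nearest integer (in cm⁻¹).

Mn is in group 7, so Mn²⁺ is d⁵ (7 − 2 = 5).
High-spin d⁵ fills as t₂g³ eg² with CFSE 3(−0.4) + 2(+0.6) = 0.0Δo = 0 cm⁻¹.
Low-spin t₂g⁵ eg⁰ gives -2.0Δo = -48880 cm⁻¹, but forming 2 extra pairs costs 2P = 55710 cm⁻¹, so E(LS) = -48880 + 55710 = 6830 cm⁻¹.
Thus E(LS) − E(HS) = 6830 cm⁻¹.

6830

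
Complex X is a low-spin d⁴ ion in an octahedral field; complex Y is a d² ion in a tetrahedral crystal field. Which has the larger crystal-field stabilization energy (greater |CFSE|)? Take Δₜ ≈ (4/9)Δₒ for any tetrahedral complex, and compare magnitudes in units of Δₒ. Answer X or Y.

X

X: t₂g⁴ eg⁰, CFSE = -1.6Δₒ.
Y: With tetrahedral geometry the complex is necessarily high-spin; e² t₂⁰, CFSE = -1.2Δₜ ≈ -0.53Δₒ.
So X has the larger |CFSE|.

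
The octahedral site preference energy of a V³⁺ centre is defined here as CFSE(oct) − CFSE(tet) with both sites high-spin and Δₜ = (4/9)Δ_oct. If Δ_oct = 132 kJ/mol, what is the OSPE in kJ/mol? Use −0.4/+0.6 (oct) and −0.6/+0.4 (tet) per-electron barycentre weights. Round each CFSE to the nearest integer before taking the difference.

-36

V sits in group 5; removing 3 electrons leaves V³⁺ with 5 − 3 = 2 d electrons.
Octahedral (high-spin): t2g^2 e_g^0, CFSE = 2(−0.4) + 0(+0.6) = -0.8Δ_oct = -0.8 × 132 = -106 kJ/mol.
Tetrahedral e^2 t2^0 gives -1.2Δₜ = -1.2 × (4/9) × 132 = -70 kJ/mol.
OSPE = CFSE(oct) − CFSE(tet) = -106 − (-70) = -36 kJ/mol.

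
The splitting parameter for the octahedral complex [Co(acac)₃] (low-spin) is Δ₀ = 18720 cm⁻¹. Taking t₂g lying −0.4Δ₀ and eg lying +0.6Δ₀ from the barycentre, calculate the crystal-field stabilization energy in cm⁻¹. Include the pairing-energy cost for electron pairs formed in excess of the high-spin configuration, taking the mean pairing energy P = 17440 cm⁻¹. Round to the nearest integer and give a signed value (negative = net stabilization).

Each acac⁻ contributes -1; 3 × (-1) = -3. With overall charge +0, Co is in the +3 oxidation state.
Co sits in group 9; removing 3 electrons leaves Co³⁺ with 9 − 3 = 6 d electrons.
Configuration: t₂g⁶ eg⁰.
Orbital CFSE = 6(-0.4) + 0(0.6) = -2.4Δ₀ = -2.4 × 18720 = -44928 cm⁻¹.
Relative to high-spin t₂g⁴ eg² (1 paired), the low-spin configuration has 2 additional pairs, contributing +2 × 17440 = +34880 cm⁻¹.
Net CFSE = -44928 + 34880 = -10048 cm⁻¹.

-10048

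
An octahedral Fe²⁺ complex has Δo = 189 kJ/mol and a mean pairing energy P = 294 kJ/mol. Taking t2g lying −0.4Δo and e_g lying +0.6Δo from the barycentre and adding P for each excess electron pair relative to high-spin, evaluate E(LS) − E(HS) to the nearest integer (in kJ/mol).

210

Fe sits in group 8; removing 2 electrons leaves Fe²⁺ with 8 − 2 = 6 d electrons.
High-spin: t2g^4 e_g^2, CFSE = -0.4Δo = -76 kJ/mol.
Low-spin t2g^6 e_g^0 gives -2.4Δo = -454 kJ/mol, but forming 2 extra pairs costs 2P = 588 kJ/mol, so E(LS) = -454 + 588 = 134 kJ/mol.
E(LS) − E(HS) = 134 − (-76) = 210 kJ/mol.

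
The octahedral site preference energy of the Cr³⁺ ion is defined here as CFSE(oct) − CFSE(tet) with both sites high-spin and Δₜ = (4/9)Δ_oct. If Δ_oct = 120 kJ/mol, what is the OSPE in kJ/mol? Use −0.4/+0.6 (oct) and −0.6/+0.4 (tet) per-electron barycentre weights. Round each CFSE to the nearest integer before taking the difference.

Cr sits in group 6; removing 3 electrons leaves Cr³⁺ with 6 − 3 = 3 d electrons.
Octahedral (high-spin): t₂g³ eg⁰, CFSE = 3(−0.4) + 0(+0.6) = -1.2Δ_oct = -1.2 × 120 = -144 kJ/mol.
Tetrahedral: e² t₂¹, CFSE = 2(−0.6) + 1(+0.4) = -0.8Δₜ = -0.8 × (4/9) × 120 = -43 kJ/mol.
OSPE = -144 − (-43) = -101 kJ/mol.

-101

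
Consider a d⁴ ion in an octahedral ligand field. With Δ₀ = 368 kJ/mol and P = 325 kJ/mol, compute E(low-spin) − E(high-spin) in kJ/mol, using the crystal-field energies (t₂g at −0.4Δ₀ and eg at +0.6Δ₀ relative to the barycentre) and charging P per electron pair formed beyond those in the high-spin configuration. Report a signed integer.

-43

In the high-spin limit (t₂g³ eg¹) the orbital term is -0.6Δ₀ = -221 kJ/mol, with no excess pairing.
Low-spin t₂g⁴ eg⁰ gives -1.6Δ₀ = -589 kJ/mol, but forming 1 extra pair costs 1P = 325 kJ/mol, so E(LS) = -589 + 325 = -264 kJ/mol.
E(LS) − E(HS) = -264 − (-221) = -43 kJ/mol.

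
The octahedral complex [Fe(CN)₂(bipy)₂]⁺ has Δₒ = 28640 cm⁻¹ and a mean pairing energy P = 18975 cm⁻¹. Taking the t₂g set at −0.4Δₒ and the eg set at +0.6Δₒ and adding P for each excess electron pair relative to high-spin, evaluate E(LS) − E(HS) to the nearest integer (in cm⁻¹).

-19330

Ligand charges: 2×(-1) from CN⁻ and 2×(+0) from bipy sum to -2; with overall charge +1, Fe is +3.
Fe sits in group 8; removing 3 electrons leaves Fe³⁺ with 8 − 3 = 5 d electrons.
High-spin: t₂g³ eg², CFSE = 0.0Δₒ = 0 cm⁻¹.
Low-spin: t₂g⁵ eg⁰, orbital CFSE = -2.0Δₒ = -57280 cm⁻¹; plus 2 excess pairs × P = +37950 cm⁻¹; total -19330 cm⁻¹.
Thus E(LS) − E(HS) = -19330 cm⁻¹.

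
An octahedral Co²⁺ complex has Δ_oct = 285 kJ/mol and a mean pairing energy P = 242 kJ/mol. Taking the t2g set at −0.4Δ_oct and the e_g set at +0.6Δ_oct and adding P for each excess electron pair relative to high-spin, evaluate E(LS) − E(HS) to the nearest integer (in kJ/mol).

Co sits in group 9; removing 2 electrons leaves Co²⁺ with 9 − 2 = 7 d electrons.
High-spin d⁷ fills as t2g^5 e_g^2 with CFSE 5(−0.4) + 2(+0.6) = -0.8Δ_oct = -228 kJ/mol.
For low-spin the configuration is t2g^6 e_g^1: orbital energy -1.8 × 285 = -513 kJ/mol, and 1 additional pair relative to high-spin adds 242 kJ/mol, giving -271 kJ/mol.
E(LS) − E(HS) = -271 − (-228) = -43 kJ/mol.

-43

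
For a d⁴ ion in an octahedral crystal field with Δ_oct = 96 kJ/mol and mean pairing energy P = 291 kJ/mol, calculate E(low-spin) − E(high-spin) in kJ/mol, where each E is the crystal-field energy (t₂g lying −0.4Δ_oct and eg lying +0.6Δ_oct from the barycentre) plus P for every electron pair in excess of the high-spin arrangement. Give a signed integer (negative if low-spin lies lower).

195

High-spin: t₂g³ eg¹, CFSE = -0.6Δ_oct = -58 kJ/mol.
Low-spin: t₂g⁴ eg⁰, orbital CFSE = -1.6Δ_oct = -154 kJ/mol; plus 1 excess pair × P = +291 kJ/mol; total 137 kJ/mol.
The difference is 137 − (-58) = 195 kJ/mol, so high-spin lies lower.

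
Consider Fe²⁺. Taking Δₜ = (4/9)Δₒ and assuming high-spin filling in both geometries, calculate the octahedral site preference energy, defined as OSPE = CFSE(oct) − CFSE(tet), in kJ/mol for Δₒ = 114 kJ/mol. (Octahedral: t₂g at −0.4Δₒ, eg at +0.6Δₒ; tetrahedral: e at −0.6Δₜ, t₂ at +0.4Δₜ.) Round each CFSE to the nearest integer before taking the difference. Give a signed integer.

Group 8 minus oxidation state +2 gives a d⁶ configuration for Fe²⁺.
In an octahedral site d⁶ (HS) is t2g^4 e_g^2, giving CFSE(oct) = -0.4Δₒ = -46 kJ/mol.
Tetrahedral e^3 t2^3 gives -0.6Δₜ = -0.6 × (4/9) × 114 = -30 kJ/mol.
OSPE = CFSE(oct) − CFSE(tet) = -46 − (-30) = -16 kJ/mol.

-16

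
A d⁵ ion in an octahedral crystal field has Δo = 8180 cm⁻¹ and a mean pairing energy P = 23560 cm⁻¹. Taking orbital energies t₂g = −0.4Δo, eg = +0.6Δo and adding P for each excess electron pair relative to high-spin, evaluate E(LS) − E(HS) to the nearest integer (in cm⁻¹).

30760

High-spin d⁵ fills as t₂g³ eg² with CFSE 3(−0.4) + 2(+0.6) = 0.0Δo = 0 cm⁻¹.
Low-spin: t₂g⁵ eg⁰, orbital CFSE = -2.0Δo = -16360 cm⁻¹; plus 2 excess pairs × P = +47120 cm⁻¹; total 30760 cm⁻¹.
E(LS) − E(HS) = 30760 − (0) = 30760 cm⁻¹.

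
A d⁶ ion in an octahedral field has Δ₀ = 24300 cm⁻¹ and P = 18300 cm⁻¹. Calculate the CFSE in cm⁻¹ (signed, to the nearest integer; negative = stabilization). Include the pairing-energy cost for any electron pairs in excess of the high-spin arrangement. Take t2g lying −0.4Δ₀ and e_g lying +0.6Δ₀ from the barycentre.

Since Δ₀ = 24300 cm⁻¹ > P = 18300 cm⁻¹, the complex adopts the low-spin configuration.
That gives t2g^6 e_g^0.
Orbital CFSE = -2.4Δ₀ = -2.4 × 24300 = -58320 cm⁻¹.
Excess pairs vs high-spin: 3 − 1 = 2; pairing cost = +36600 cm⁻¹.
Net CFSE = -58320 + 36600 = -21720 cm⁻¹.

-21720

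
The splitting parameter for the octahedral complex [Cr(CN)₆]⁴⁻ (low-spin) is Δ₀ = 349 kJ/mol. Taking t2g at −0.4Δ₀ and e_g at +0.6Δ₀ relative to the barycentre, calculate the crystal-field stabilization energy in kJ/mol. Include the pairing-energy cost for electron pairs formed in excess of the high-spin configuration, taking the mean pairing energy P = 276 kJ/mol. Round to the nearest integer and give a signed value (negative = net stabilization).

Each CN⁻ contributes -1; 6 × (-1) = -6. With overall charge -4, Cr is in the +2 oxidation state.
Cr is in group 6, so Cr²⁺ is d⁴ (6 − 2 = 4).
Electron filling gives t2g^4 e_g^0.
The orbital stabilization is -1.6Δ₀ = -1.6 × 349 = -558 kJ/mol.
Relative to high-spin t2g^3 e_g^1 (0 paired), the low-spin configuration has 1 additional pair, contributing +1 × 276 = +276 kJ/mol.
Combining: -558 + 276 = -282 kJ/mol.

-282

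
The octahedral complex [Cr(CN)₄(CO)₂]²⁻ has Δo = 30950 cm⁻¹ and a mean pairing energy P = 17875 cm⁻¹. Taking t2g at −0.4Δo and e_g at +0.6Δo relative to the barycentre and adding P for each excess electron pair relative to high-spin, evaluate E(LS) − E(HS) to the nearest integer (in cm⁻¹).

Ligand charges: 4×(-1) from CN⁻ and 2×(+0) from CO sum to -4; with overall charge -2, Cr is +2.
Cr²⁺: group 6, so d-count = 6 − 2 = 4.
In the high-spin limit (t2g^3 e_g^1) the orbital term is -0.6Δo = -18570 cm⁻¹, with no excess pairing.
Low-spin t2g^4 e_g^0 gives -1.6Δo = -49520 cm⁻¹, but forming 1 extra pair costs 1P = 17875 cm⁻¹, so E(LS) = -49520 + 17875 = -31645 cm⁻¹.
E(LS) − E(HS) = -31645 − (-18570) = -13075 cm⁻¹.

-13075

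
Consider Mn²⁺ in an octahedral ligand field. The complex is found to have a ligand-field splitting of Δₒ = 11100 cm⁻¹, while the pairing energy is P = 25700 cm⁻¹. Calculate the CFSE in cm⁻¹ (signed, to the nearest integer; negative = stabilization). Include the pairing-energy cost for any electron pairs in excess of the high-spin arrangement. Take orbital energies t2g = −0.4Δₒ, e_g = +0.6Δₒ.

Group 7 minus oxidation state +2 gives a d⁵ configuration for Mn²⁺.
Here Δₒ < P (11100 < 25700), so the high-spin state is favoured.
Configuration: t2g^3 e_g^2.
Orbital CFSE = 0.0Δₒ = 0.0 × 11100 = 0 cm⁻¹.
High-spin has no excess pairs, so no pairing correction applies.

0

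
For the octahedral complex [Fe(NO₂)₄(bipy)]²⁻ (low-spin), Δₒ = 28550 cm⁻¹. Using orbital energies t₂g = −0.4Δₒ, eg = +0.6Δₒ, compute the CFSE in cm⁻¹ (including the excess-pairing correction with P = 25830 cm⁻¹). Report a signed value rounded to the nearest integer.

Ligand charges: 4×(-1) from NO₂⁻ and 1×(+0) from bipy sum to -4; with overall charge -2, Fe is +2.
Group 8 minus oxidation state +2 gives a d⁶ configuration for Fe²⁺.
The d⁶ electrons fill as t₂g⁶ eg⁰.
Orbital CFSE = 6(-0.4) + 0(0.6) = -2.4Δₒ = -2.4 × 28550 = -68520 cm⁻¹.
Relative to high-spin t₂g⁴ eg² (1 paired), the low-spin configuration has 2 additional pairs, contributing +2 × 25830 = +51660 cm⁻¹.
Combining: -68520 + 51660 = -16860 cm⁻¹.

-16860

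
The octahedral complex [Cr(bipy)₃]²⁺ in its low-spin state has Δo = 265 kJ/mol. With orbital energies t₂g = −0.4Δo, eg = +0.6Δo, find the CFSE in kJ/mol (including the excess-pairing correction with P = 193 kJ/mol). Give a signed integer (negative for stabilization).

bipy is neutral, so the +2 overall charge sits on Cr: oxidation state +2.
Group 6 minus oxidation state +2 gives a d⁴ configuration for Cr²⁺.
The d⁴ electrons fill as t₂g⁴ eg⁰.
The orbital stabilization is -1.6Δo = -1.6 × 265 = -424 kJ/mol.
Pairing penalty: 1 pair vs 0 in the high-spin reference → 1 extra × P = 193 kJ/mol.
Combining: -424 + 193 = -231 kJ/mol.

-231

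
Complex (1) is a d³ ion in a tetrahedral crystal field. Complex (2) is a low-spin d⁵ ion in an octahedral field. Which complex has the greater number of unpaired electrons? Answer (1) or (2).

(1): With tetrahedral geometry the complex is necessarily high-spin; e^2 t2^1 → 3 unpaired.
(2): t₂g⁵ eg⁰ → 1 unpaired.
So (1) has more unpaired electrons.

(1)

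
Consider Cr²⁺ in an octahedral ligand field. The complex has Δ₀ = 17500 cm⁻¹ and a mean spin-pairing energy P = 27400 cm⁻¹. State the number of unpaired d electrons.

4

Cr sits in group 6; removing 2 electrons leaves Cr²⁺ with 6 − 2 = 4 d electrons.
With Δ₀ < P the complex is high-spin.
Filling d⁴ accordingly: t₂g³ eg¹.
Unpaired electrons: 4.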